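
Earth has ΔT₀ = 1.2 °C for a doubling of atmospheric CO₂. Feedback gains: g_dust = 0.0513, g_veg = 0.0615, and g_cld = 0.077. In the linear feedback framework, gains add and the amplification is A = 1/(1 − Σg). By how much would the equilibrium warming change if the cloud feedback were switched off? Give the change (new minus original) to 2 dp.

Original: g = 0.1898, ΔT = 1.2/(1−0.1898) = 1.4811 °C.
Without cloud: g' = 0.1128, ΔT' = 1.2/(1−0.1128) = 1.3526 °C.
Change = 1.3526 − 1.4811 = -0.13 °C.

-0.13 °C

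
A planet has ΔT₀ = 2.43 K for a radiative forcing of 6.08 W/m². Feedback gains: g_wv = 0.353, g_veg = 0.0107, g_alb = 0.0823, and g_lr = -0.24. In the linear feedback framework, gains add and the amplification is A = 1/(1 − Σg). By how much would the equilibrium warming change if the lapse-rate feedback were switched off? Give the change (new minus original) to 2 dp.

1.33 K

Original: g = 0.206, ΔT = 2.43/(1−0.206) = 3.0605 K.
Without lapse-rate: g' = 0.446, ΔT' = 2.43/(1−0.446) = 4.3863 K.
Change = 4.3863 − 3.0605 = 1.33 K.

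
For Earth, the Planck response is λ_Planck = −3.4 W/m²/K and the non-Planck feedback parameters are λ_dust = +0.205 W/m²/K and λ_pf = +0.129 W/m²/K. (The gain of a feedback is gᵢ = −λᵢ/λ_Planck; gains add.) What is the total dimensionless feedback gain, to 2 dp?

Convert to gains: g_dust = 0.205/3.4 = 0.06029; g_pf = 0.129/3.4 = 0.03794.
Total gain g = 0.09823.

0.10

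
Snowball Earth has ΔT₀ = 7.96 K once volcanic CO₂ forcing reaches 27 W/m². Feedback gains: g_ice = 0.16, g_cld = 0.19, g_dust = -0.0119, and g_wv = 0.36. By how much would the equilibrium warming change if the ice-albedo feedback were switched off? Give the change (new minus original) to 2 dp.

-9.13 K

Original: g = 0.6981, ΔT = 7.96/(1−0.6981) = 26.3663 K.
Without ice-albedo: g' = 0.5381, ΔT' = 7.96/(1−0.5381) = 17.2332 K.
Change = 17.2332 − 26.3663 = -9.13 K.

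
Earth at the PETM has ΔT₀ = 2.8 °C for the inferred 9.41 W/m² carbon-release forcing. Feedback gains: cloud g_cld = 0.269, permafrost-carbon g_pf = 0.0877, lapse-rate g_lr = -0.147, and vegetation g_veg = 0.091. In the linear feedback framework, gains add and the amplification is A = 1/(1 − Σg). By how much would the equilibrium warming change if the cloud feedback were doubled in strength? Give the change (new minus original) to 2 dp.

2.50 °C

Original: g = 0.3007, ΔT = 2.8/(1−0.3007) = 4.0040 °C.
With doubled cloud: g' = 0.5697, ΔT' = 2.8/(1−0.5697) = 6.5071 °C.
Change = 6.5071 − 4.0040 = 2.50 °C.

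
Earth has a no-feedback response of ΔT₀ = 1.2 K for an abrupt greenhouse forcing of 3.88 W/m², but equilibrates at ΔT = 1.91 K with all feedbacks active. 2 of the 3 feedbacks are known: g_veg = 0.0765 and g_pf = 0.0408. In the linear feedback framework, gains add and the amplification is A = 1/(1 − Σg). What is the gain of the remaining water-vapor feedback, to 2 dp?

0.25

Amplification A = ΔT/ΔT₀ = 1.91/1.2 = 1.592.
Total gain g = 1 − 1/A = 1 − 1/1.592 = 0.3719.
Known gains sum to 0.0765 + 0.0408 = 0.1173.
g_wv = 0.3719 − 0.1173 = 0.25.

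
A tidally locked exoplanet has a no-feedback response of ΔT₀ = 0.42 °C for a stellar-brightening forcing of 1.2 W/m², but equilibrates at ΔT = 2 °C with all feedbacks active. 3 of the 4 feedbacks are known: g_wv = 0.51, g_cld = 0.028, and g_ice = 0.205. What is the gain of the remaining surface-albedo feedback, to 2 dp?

Amplification A = ΔT/ΔT₀ = 2/0.42 = 4.762.
Total gain g = 1 − 1/A = 1 − 1/4.762 = 0.79.
Known gains sum to 0.51 + 0.028 + 0.205 = 0.743.
g_alb = 0.79 − 0.743 = 0.05.

0.05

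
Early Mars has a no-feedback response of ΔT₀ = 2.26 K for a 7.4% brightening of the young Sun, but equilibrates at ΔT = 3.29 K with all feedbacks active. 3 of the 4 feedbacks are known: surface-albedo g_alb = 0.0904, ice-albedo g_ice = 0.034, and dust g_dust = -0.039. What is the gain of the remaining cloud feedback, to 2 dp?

0.23

Amplification A = ΔT/ΔT₀ = 3.29/2.26 = 1.456.
Total gain g = 1 − 1/A = 1 − 1/1.456 = 0.3132.
Known gains sum to 0.0904 + 0.034 − 0.039 = 0.0854.
g_cld = 0.3132 − 0.0854 = 0.23.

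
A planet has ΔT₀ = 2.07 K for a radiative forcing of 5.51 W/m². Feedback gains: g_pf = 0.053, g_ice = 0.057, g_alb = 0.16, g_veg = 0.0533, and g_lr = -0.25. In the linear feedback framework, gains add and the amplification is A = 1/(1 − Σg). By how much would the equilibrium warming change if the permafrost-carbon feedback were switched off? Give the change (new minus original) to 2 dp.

Original: g = 0.0733, ΔT = 2.07/(1−0.0733) = 2.2337 K.
Without permafrost-carbon: g' = 0.0203, ΔT' = 2.07/(1−0.0203) = 2.1129 K.
Change = 2.1129 − 2.2337 = -0.12 K.

-0.12 K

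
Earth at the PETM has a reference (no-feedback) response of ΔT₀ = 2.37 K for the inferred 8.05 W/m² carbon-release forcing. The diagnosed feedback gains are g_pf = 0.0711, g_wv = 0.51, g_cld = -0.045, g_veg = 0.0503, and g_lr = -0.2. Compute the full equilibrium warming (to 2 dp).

3.86 K

Total gain g = 0.0711 + 0.51 − 0.045 + 0.0503 − 0.2 = 0.3864.
Amplification A = 1/(1 − 0.3864) = 1.63.
ΔT = 2.37 × 1.63 = 3.86 K.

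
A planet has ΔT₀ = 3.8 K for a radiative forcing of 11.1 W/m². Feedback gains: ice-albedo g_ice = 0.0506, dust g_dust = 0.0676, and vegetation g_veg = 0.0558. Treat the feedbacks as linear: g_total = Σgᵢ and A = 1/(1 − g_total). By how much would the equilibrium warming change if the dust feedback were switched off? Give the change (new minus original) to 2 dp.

Original: g = 0.174, ΔT = 3.8/(1−0.174) = 4.6005 K.
Without dust: g' = 0.1064, ΔT' = 3.8/(1−0.1064) = 4.2525 K.
Change = 4.2525 − 4.6005 = -0.35 K.

-0.35 K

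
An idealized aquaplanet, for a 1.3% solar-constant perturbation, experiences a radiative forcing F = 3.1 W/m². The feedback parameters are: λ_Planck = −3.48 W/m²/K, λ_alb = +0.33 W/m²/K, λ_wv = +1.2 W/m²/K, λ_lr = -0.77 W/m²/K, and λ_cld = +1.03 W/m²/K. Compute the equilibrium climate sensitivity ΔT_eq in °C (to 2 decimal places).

1.83 °C

Net feedback parameter λ = (−3.48) + (+0.33) + (+1.2) + (-0.77) + (+1.03) = -1.69 W/m²/K.
ΔT = −F/λ = −3.1/(-1.69) = 1.83 °C.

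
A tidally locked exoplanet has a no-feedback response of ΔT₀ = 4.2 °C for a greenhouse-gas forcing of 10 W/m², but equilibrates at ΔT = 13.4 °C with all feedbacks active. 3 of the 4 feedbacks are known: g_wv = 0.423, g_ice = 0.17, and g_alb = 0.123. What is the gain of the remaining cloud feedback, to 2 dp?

Amplification A = ΔT/ΔT₀ = 13.4/4.2 = 3.19.
Total gain g = 1 − 1/A = 1 − 1/3.19 = 0.6865.
Known gains sum to 0.423 + 0.17 + 0.123 = 0.716.
g_cld = 0.6865 − 0.716 = -0.03.

-0.03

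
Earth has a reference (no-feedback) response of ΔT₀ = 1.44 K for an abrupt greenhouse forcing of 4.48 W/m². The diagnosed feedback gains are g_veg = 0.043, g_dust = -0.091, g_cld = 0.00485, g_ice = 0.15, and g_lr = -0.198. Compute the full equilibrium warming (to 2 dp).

1.32 K

Total gain g = 0.043 − 0.091 + 0.00485 + 0.15 − 0.198 = -0.09115.
Amplification A = 1/(1 + 0.09115) = 0.9165.
ΔT = 1.44 × 0.9165 = 1.32 K.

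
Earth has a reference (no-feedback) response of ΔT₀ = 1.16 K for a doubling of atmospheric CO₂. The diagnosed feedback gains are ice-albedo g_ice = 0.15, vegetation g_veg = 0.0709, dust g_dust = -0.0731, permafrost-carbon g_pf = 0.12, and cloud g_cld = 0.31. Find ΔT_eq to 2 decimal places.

Total gain g = 0.15 + 0.0709 − 0.0731 + 0.12 + 0.31 = 0.5778.
Amplification A = 1/(1 − 0.5778) = 2.369.
ΔT = 1.16 × 2.369 = 2.75 K.

2.75 K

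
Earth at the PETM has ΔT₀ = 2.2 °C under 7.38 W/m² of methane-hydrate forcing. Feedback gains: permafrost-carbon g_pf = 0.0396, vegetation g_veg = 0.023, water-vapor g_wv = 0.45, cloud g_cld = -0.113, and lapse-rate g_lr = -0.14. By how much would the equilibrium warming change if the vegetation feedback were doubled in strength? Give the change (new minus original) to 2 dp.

0.10 °C

Original: g = 0.2596, ΔT = 2.2/(1−0.2596) = 2.9714 °C.
With doubled vegetation: g' = 0.2826, ΔT' = 2.2/(1−0.2826) = 3.0666 °C.
Change = 3.0666 − 2.9714 = 0.10 °C.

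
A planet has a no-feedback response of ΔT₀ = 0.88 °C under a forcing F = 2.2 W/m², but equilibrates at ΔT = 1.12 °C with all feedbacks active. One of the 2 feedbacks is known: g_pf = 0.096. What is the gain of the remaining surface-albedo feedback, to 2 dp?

Amplification A = ΔT/ΔT₀ = 1.12/0.88 = 1.273.
Total gain g = 1 − 1/A = 1 − 1/1.273 = 0.2145.
The known gain is 0.096.
g_alb = 0.2145 − 0.096 = 0.12.

0.12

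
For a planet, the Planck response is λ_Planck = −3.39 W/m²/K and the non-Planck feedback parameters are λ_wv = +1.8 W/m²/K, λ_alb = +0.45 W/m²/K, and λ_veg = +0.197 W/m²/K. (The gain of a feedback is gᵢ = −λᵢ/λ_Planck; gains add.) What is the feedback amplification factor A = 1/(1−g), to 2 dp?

Convert to gains: g_wv = 1.8/3.39 = 0.531; g_alb = 0.45/3.39 = 0.1327; g_veg = 0.197/3.39 = 0.05811.
Total gain g = 0.72181.
A = 1/(1 − 0.72181) = 3.59.

3.59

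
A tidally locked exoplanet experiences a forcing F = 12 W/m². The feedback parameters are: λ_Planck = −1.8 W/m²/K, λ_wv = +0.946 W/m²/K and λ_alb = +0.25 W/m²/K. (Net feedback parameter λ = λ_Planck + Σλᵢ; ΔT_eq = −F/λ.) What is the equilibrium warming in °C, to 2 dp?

Net feedback parameter λ = (−1.8) + (+0.946) + (+0.25) = -0.604 W/m²/K.
ΔT = −F/λ = −12/(-0.604) = 19.87 °C.

19.87 °C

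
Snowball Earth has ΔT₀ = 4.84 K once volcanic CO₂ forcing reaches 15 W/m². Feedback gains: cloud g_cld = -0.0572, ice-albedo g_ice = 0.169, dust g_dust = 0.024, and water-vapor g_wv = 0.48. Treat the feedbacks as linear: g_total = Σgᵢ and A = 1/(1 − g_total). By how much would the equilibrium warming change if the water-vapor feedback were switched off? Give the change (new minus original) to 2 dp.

-7.00 K

Original: g = 0.6158, ΔT = 4.84/(1−0.6158) = 12.5976 K.
Without water-vapor: g' = 0.1358, ΔT' = 4.84/(1−0.1358) = 5.6006 K.
Change = 5.6006 − 12.5976 = -7.00 K.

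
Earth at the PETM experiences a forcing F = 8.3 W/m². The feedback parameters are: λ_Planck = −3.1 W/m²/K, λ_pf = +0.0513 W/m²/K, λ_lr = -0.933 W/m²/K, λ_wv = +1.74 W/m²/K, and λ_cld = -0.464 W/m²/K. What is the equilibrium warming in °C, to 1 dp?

3.1 °C

Net feedback parameter λ = (−3.1) + (+0.0513) + (-0.933) + (+1.74) + (-0.464) = -2.7057 W/m²/K.
ΔT = −F/λ = −8.3/(-2.7057) = 3.1 °C.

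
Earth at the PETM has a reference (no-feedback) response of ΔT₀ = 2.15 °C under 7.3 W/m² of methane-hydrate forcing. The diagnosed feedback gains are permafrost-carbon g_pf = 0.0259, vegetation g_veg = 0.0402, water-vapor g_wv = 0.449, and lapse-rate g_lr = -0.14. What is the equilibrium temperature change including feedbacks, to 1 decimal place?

3.4 °C

Total gain g = 0.0259 + 0.0402 + 0.449 − 0.14 = 0.3751.
Amplification A = 1/(1 − 0.3751) = 1.6.
ΔT = 2.15 × 1.6 = 3.4 °C.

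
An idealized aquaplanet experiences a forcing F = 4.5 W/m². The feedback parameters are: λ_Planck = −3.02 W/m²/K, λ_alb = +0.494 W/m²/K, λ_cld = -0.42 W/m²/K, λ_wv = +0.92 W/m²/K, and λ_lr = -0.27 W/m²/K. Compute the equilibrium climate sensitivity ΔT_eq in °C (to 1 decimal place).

Net feedback parameter λ = (−3.02) + (+0.494) + (-0.42) + (+0.92) + (-0.27) = -2.296 W/m²/K.
ΔT = −F/λ = −4.5/(-2.296) = 2.0 °C.

2.0 °C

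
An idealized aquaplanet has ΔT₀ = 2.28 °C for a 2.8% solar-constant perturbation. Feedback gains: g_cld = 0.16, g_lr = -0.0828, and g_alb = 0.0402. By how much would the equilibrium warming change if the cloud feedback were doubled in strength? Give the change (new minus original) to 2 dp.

Original: g = 0.1174, ΔT = 2.28/(1−0.1174) = 2.5833 °C.
With doubled cloud: g' = 0.2774, ΔT' = 2.28/(1−0.2774) = 3.1553 °C.
Change = 3.1553 − 2.5833 = 0.57 °C.

0.57 °C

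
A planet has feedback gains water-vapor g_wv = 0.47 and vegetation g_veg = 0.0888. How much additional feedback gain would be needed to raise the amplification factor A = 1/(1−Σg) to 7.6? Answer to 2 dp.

0.31

Current total gain = 0.5588.
Target gain for A = 7.6: g* = 1 − 1/7.6 = 0.8684.
Additional gain needed = 0.8684 − 0.5588 = 0.31.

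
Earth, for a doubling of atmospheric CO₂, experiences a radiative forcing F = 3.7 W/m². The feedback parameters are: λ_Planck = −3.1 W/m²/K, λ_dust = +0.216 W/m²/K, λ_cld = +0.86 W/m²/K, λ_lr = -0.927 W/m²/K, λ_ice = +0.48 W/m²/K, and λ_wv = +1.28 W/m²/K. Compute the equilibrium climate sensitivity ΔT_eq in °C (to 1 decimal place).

3.1 °C

Net feedback parameter λ = (−3.1) + (+0.216) + (+0.86) + (-0.927) + (+0.48) + (+1.28) = -1.191 W/m²/K.
ΔT = −F/λ = −3.7/(-1.191) = 3.1 °C.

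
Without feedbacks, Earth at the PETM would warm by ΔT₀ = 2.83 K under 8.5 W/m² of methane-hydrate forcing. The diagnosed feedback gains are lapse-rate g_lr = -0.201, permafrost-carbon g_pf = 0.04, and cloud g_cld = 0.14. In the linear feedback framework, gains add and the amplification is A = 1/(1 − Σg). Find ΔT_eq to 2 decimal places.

2.77 K

Total gain g = -0.201 + 0.04 + 0.14 = -0.021.
Amplification A = 1/(1 + 0.021) = 0.9794.
ΔT = 2.83 × 0.9794 = 2.77 K.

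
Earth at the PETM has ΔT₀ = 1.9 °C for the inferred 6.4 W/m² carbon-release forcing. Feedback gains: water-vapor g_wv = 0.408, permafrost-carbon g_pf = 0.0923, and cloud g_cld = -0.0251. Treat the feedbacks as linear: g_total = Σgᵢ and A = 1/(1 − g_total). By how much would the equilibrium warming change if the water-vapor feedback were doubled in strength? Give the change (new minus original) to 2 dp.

12.65 °C

Original: g = 0.4752, ΔT = 1.9/(1−0.4752) = 3.6204 °C.
With doubled water-vapor: g' = 0.8832, ΔT' = 1.9/(1−0.8832) = 16.2671 °C.
Change = 16.2671 − 3.6204 = 12.65 °C.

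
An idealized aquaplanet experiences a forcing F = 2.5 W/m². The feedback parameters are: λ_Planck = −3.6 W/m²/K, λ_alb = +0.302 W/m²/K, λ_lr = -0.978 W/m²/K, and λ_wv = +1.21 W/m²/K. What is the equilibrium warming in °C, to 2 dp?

Net feedback parameter λ = (−3.6) + (+0.302) + (-0.978) + (+1.21) = -3.066 W/m²/K.
ΔT = −F/λ = −2.5/(-3.066) = 0.82 °C.

0.82 °C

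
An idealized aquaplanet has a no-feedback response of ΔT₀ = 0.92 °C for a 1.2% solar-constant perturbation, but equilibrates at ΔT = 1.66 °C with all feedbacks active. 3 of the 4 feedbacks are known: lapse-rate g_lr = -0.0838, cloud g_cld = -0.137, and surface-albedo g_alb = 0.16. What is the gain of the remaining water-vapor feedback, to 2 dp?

Amplification A = ΔT/ΔT₀ = 1.66/0.92 = 1.804.
Total gain g = 1 − 1/A = 1 − 1/1.804 = 0.4457.
Known gains sum to -0.0838 − 0.137 + 0.16 = -0.0608.
g_wv = 0.4457 + 0.0608 = 0.51.

0.51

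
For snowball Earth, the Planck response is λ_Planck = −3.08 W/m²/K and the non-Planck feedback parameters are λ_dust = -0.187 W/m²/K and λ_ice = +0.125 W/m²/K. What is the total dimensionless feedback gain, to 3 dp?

Convert to gains: g_dust = -0.187/3.08 = -0.06071; g_ice = 0.125/3.08 = 0.04058.
Total gain g = -0.02013.

-0.020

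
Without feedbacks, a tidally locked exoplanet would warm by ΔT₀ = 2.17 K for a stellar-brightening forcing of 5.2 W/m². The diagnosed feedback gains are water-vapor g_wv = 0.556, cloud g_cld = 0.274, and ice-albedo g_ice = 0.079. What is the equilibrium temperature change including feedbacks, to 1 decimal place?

23.8 K

Total gain g = 0.556 + 0.274 + 0.079 = 0.909.
Amplification A = 1/(1 − 0.909) = 10.99.
ΔT = 2.17 × 10.99 = 23.8 K.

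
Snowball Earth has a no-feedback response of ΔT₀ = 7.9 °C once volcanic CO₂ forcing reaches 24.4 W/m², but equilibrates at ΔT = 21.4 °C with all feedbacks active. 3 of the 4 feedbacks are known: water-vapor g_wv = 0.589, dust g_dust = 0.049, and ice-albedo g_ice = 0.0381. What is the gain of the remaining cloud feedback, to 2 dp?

Amplification A = ΔT/ΔT₀ = 21.4/7.9 = 2.709.
Total gain g = 1 − 1/A = 1 − 1/2.709 = 0.6309.
Known gains sum to 0.589 + 0.049 + 0.0381 = 0.6761.
g_cld = 0.6309 − 0.6761 = -0.05.

-0.05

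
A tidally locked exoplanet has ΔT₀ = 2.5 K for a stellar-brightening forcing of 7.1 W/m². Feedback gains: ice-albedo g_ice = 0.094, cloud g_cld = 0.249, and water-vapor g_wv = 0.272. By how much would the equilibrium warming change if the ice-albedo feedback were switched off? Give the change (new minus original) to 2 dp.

-1.27 K

Original: g = 0.615, ΔT = 2.5/(1−0.615) = 6.4935 K.
Without ice-albedo: g' = 0.521, ΔT' = 2.5/(1−0.521) = 5.2192 K.
Change = 5.2192 − 6.4935 = -1.27 K.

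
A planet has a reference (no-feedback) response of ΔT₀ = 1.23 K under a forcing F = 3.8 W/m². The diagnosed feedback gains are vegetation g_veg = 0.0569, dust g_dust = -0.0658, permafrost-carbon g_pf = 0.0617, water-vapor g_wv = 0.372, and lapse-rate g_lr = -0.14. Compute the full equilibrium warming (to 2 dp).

1.72 K

Total gain g = 0.0569 − 0.0658 + 0.0617 + 0.372 − 0.14 = 0.2848.
Amplification A = 1/(1 − 0.2848) = 1.398.
ΔT = 1.23 × 1.398 = 1.72 K.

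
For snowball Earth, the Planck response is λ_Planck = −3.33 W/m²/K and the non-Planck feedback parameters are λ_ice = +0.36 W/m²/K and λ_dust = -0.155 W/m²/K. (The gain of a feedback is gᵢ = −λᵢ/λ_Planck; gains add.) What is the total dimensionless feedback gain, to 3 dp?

0.062

Convert to gains: g_ice = 0.36/3.33 = 0.1081; g_dust = -0.155/3.33 = -0.04655.
Total gain g = 0.06155.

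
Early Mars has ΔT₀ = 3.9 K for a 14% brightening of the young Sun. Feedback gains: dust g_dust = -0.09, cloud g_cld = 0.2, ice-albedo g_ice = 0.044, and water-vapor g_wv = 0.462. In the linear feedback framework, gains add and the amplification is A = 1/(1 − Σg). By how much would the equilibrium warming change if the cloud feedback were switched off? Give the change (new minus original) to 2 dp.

Original: g = 0.616, ΔT = 3.9/(1−0.616) = 10.1562 K.
Without cloud: g' = 0.416, ΔT' = 3.9/(1−0.416) = 6.6781 K.
Change = 6.6781 − 10.1562 = -3.48 K.

-3.48 K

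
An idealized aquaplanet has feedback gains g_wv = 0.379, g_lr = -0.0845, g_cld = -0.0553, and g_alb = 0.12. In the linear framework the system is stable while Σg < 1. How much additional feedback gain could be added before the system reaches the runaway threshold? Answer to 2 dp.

Current total gain = 0.379 − 0.0845 − 0.0553 + 0.12 = 0.3592.
Margin to runaway = 1 − 0.3592 = 0.64.

0.64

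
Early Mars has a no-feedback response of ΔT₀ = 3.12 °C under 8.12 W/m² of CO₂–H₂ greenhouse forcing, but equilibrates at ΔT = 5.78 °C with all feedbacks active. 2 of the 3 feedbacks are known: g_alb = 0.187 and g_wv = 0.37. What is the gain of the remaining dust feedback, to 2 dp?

-0.10

Amplification A = ΔT/ΔT₀ = 5.78/3.12 = 1.853.
Total gain g = 1 − 1/A = 1 − 1/1.853 = 0.4603.
Known gains sum to 0.187 + 0.37 = 0.557.
g_dust = 0.4603 − 0.557 = -0.10.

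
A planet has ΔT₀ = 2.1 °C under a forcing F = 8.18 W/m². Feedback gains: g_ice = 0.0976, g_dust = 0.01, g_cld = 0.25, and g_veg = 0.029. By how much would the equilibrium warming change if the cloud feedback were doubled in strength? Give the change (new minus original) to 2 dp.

Original: g = 0.3866, ΔT = 2.1/(1−0.3866) = 3.4235 °C.
With doubled cloud: g' = 0.6366, ΔT' = 2.1/(1−0.6366) = 5.7788 °C.
Change = 5.7788 − 3.4235 = 2.36 °C.

2.36 °C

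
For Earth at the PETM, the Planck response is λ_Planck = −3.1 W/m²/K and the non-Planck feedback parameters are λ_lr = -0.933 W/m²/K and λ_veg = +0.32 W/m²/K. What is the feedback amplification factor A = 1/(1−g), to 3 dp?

0.835

Convert to gains: g_lr = -0.933/3.1 = -0.301; g_veg = 0.32/3.1 = 0.1032.
Total gain g = -0.1978.
A = 1/(1 + 0.1978) = 0.835.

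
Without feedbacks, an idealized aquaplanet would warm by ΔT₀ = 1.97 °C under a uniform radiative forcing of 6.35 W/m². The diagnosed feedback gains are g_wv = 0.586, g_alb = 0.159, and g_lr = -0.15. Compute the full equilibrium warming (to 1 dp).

4.9 °C

Total gain g = 0.586 + 0.159 − 0.15 = 0.595.
Amplification A = 1/(1 − 0.595) = 2.469.
ΔT = 1.97 × 2.469 = 4.9 °C.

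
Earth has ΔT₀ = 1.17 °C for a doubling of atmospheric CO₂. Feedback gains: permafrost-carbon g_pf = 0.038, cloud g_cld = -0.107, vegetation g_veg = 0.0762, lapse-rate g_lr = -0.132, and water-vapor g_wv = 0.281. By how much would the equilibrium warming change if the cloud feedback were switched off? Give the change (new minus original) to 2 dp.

Original: g = 0.1562, ΔT = 1.17/(1−0.1562) = 1.3866 °C.
Without cloud: g' = 0.2632, ΔT' = 1.17/(1−0.2632) = 1.5879 °C.
Change = 1.5879 − 1.3866 = 0.20 °C.

0.20 °C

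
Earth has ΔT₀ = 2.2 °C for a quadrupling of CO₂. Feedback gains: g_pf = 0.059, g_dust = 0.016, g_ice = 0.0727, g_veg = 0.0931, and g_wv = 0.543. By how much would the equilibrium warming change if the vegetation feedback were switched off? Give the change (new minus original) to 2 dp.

Original: g = 0.7838, ΔT = 2.2/(1−0.7838) = 10.1758 °C.
Without vegetation: g' = 0.6907, ΔT' = 2.2/(1−0.6907) = 7.1128 °C.
Change = 7.1128 − 10.1758 = -3.06 °C.

-3.06 °C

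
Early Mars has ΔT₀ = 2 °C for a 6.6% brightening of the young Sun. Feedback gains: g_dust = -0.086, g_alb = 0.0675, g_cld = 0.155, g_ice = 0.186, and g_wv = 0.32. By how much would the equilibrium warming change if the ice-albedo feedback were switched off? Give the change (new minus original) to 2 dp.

Original: g = 0.6425, ΔT = 2/(1−0.6425) = 5.5944 °C.
Without ice-albedo: g' = 0.4565, ΔT' = 2/(1−0.4565) = 3.6799 °C.
Change = 3.6799 − 5.5944 = -1.91 °C.

-1.91 °C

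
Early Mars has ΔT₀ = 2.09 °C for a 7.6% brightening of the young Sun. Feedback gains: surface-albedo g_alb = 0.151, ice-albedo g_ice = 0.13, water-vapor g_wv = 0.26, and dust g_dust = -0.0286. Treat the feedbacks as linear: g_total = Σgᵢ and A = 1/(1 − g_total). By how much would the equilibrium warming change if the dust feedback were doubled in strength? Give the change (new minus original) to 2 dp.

-0.24 °C

Original: g = 0.5124, ΔT = 2.09/(1−0.5124) = 4.2863 °C.
With doubled dust: g' = 0.4838, ΔT' = 2.09/(1−0.4838) = 4.0488 °C.
Change = 4.0488 − 4.2863 = -0.24 °C.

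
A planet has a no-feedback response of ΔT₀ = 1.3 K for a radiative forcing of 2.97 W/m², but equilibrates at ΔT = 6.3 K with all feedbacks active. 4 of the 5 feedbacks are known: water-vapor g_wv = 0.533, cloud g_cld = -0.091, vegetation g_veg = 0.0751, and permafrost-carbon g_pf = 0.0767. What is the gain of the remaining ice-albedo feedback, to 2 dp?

0.20

Amplification A = ΔT/ΔT₀ = 6.3/1.3 = 4.846.
Total gain g = 1 − 1/A = 1 − 1/4.846 = 0.7936.
Known gains sum to 0.533 − 0.091 + 0.0751 + 0.0767 = 0.5938.
g_ice = 0.7936 − 0.5938 = 0.20.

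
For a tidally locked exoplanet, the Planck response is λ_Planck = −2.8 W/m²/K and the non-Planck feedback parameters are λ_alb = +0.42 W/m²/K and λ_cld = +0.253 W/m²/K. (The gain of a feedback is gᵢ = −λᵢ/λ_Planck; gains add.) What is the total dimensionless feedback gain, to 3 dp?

0.240

Convert to gains: g_alb = 0.42/2.8 = 0.15; g_cld = 0.253/2.8 = 0.09036.
Total gain g = 0.24036.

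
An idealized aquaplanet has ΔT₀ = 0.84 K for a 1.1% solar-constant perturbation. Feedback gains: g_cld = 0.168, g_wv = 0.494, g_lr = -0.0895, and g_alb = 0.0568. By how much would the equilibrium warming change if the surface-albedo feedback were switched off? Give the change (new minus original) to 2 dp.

Original: g = 0.6293, ΔT = 0.84/(1−0.6293) = 2.2660 K.
Without surface-albedo: g' = 0.5725, ΔT' = 0.84/(1−0.5725) = 1.9649 K.
Change = 1.9649 − 2.2660 = -0.30 K.

-0.30 K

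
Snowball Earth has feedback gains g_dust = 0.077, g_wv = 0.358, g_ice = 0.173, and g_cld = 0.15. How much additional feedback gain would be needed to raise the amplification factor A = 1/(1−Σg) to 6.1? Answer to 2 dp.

0.08

Current total gain = 0.758.
Target gain for A = 6.1: g* = 1 − 1/6.1 = 0.8361.
Additional gain needed = 0.8361 − 0.758 = 0.08.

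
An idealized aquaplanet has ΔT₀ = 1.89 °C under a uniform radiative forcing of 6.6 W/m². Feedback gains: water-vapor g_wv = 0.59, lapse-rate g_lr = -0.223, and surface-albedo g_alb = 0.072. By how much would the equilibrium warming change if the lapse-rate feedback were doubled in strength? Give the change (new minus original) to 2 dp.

-0.96 °C

Original: g = 0.439, ΔT = 1.89/(1−0.439) = 3.3690 °C.
With doubled lapse-rate: g' = 0.216, ΔT' = 1.89/(1−0.216) = 2.4107 °C.
Change = 2.4107 − 3.3690 = -0.96 °C.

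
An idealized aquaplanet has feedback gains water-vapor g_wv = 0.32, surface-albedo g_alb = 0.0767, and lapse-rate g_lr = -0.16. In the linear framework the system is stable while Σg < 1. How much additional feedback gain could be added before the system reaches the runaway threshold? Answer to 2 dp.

0.76

Current total gain = 0.32 + 0.0767 − 0.16 = 0.2367.
Margin to runaway = 1 − 0.2367 = 0.76.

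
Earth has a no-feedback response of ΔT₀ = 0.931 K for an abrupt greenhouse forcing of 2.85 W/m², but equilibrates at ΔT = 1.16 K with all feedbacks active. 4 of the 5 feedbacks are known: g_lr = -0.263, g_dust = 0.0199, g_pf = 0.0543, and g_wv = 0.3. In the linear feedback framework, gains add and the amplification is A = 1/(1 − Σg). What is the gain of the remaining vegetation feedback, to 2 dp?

Amplification A = ΔT/ΔT₀ = 1.16/0.931 = 1.246.
Total gain g = 1 − 1/A = 1 − 1/1.246 = 0.1974.
Known gains sum to -0.263 + 0.0199 + 0.0543 + 0.3 = 0.1112.
g_veg = 0.1974 − 0.1112 = 0.09.

0.09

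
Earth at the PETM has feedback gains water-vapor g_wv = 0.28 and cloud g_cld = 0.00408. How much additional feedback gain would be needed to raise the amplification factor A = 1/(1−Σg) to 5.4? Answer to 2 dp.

Current total gain = 0.28408.
Target gain for A = 5.4: g* = 1 − 1/5.4 = 0.8148.
Additional gain needed = 0.8148 − 0.28408 = 0.53.

0.53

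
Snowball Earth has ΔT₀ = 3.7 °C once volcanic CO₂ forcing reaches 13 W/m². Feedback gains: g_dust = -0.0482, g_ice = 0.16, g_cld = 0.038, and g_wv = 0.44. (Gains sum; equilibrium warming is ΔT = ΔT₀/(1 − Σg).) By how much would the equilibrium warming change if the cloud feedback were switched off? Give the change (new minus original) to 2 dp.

Original: g = 0.5898, ΔT = 3.7/(1−0.5898) = 9.0200 °C.
Without cloud: g' = 0.5518, ΔT' = 3.7/(1−0.5518) = 8.2552 °C.
Change = 8.2552 − 9.0200 = -0.76 °C.

-0.76 °C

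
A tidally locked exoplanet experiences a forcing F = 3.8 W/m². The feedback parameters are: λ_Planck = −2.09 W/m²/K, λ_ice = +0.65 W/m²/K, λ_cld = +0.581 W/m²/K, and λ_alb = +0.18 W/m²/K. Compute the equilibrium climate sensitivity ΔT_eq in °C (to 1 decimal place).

Net feedback parameter λ = (−2.09) + (+0.65) + (+0.581) + (+0.18) = -0.679 W/m²/K.
ΔT = −F/λ = −3.8/(-0.679) = 5.6 °C.

5.6 °C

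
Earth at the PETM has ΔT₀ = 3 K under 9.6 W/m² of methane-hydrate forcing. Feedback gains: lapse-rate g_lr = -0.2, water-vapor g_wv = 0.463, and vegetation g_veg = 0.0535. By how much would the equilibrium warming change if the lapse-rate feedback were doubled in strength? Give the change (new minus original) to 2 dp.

-0.99 K

Original: g = 0.3165, ΔT = 3/(1−0.3165) = 4.3892 K.
With doubled lapse-rate: g' = 0.1165, ΔT' = 3/(1−0.1165) = 3.3956 K.
Change = 3.3956 − 4.3892 = -0.99 K.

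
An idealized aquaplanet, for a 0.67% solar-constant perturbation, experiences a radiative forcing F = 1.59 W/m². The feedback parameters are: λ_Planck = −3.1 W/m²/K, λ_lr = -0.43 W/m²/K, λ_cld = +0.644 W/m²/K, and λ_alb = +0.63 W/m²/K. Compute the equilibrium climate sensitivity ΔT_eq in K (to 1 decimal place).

0.7 K

Net feedback parameter λ = (−3.1) + (-0.43) + (+0.644) + (+0.63) = -2.256 W/m²/K.
ΔT = −F/λ = −1.59/(-2.256) = 0.7 K.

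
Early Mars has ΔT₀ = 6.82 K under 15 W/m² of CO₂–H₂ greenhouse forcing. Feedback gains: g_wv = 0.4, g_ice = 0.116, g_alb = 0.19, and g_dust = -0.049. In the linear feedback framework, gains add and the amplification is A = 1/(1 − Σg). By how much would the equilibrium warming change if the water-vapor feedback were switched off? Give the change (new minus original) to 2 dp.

-10.70 K

Original: g = 0.657, ΔT = 6.82/(1−0.657) = 19.8834 K.
Without water-vapor: g' = 0.257, ΔT' = 6.82/(1−0.257) = 9.1790 K.
Change = 9.1790 − 19.8834 = -10.70 K.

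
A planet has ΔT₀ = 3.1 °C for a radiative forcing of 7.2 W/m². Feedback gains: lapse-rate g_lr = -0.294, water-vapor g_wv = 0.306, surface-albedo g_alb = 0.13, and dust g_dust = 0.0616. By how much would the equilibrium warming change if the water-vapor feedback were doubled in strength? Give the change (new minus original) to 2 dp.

2.43 °C

Original: g = 0.2036, ΔT = 3.1/(1−0.2036) = 3.8925 °C.
With doubled water-vapor: g' = 0.5096, ΔT' = 3.1/(1−0.5096) = 6.3214 °C.
Change = 6.3214 − 3.8925 = 2.43 °C.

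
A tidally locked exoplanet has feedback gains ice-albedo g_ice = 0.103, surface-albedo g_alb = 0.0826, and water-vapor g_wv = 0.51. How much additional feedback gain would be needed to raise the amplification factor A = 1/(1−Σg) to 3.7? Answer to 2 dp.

0.03

Current total gain = 0.6956.
Target gain for A = 3.7: g* = 1 − 1/3.7 = 0.7297.
Additional gain needed = 0.7297 − 0.6956 = 0.03.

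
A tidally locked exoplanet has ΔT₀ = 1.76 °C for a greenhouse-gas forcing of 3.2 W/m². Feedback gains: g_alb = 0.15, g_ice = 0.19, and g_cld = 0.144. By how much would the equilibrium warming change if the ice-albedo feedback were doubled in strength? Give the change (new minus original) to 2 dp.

1.99 °C

Original: g = 0.484, ΔT = 1.76/(1−0.484) = 3.4109 °C.
With doubled ice-albedo: g' = 0.674, ΔT' = 1.76/(1−0.674) = 5.3988 °C.
Change = 5.3988 − 3.4109 = 1.99 °C.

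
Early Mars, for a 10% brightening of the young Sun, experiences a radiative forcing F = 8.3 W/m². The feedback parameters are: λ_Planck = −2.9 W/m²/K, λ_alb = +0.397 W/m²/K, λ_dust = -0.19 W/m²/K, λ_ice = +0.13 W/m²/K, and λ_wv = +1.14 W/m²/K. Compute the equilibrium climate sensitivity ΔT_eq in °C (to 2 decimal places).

Net feedback parameter λ = (−2.9) + (+0.397) + (-0.19) + (+0.13) + (+1.14) = -1.423 W/m²/K.
ΔT = −F/λ = −8.3/(-1.423) = 5.83 °C.

5.83 °C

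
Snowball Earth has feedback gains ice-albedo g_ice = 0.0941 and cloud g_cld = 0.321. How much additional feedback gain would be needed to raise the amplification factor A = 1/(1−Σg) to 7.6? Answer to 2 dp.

0.45

Current total gain = 0.4151.
Target gain for A = 7.6: g* = 1 − 1/7.6 = 0.8684.
Additional gain needed = 0.8684 − 0.4151 = 0.45.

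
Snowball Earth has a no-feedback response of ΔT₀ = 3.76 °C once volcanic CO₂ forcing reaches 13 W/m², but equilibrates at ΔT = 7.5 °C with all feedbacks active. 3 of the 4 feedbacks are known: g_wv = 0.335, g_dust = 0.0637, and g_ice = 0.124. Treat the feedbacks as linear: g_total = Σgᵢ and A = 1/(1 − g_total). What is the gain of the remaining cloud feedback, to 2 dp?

Amplification A = ΔT/ΔT₀ = 7.5/3.76 = 1.995.
Total gain g = 1 − 1/A = 1 − 1/1.995 = 0.4987.
Known gains sum to 0.335 + 0.0637 + 0.124 = 0.5227.
g_cld = 0.4987 − 0.5227 = -0.02.

-0.02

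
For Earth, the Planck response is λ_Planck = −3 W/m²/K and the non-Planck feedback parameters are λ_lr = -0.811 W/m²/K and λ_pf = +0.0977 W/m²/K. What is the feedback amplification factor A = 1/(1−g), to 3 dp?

0.808

Convert to gains: g_lr = -0.811/3 = -0.2703; g_pf = 0.0977/3 = 0.03257.
Total gain g = -0.23773.
A = 1/(1 + 0.23773) = 0.808.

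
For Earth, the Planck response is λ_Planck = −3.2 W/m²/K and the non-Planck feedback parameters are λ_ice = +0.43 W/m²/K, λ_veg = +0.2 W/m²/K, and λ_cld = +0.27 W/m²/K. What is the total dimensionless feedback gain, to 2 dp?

Convert to gains: g_ice = 0.43/3.2 = 0.1344; g_veg = 0.2/3.2 = 0.0625; g_cld = 0.27/3.2 = 0.08438.
Total gain g = 0.28128.

0.28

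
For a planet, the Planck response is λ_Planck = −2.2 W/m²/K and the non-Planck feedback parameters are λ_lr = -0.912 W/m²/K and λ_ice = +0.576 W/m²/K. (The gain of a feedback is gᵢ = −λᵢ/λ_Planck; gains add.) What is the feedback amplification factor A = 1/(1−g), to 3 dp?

0.868

Convert to gains: g_lr = -0.912/2.2 = -0.4145; g_ice = 0.576/2.2 = 0.2618.
Total gain g = -0.1527.
A = 1/(1 + 0.1527) = 0.868.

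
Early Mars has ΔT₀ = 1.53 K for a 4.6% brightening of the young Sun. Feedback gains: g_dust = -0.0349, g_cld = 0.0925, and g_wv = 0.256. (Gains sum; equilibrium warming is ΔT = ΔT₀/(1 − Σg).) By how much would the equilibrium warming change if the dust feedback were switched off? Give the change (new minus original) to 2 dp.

Original: g = 0.3136, ΔT = 1.53/(1−0.3136) = 2.2290 K.
Without dust: g' = 0.3485, ΔT' = 1.53/(1−0.3485) = 2.3484 K.
Change = 2.3484 − 2.2290 = 0.12 K.

0.12 K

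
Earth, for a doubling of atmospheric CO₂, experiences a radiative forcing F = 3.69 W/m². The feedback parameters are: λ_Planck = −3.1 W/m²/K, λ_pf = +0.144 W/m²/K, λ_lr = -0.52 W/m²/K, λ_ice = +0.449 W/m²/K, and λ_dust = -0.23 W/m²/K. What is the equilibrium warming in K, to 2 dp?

1.13 K

Net feedback parameter λ = (−3.1) + (+0.144) + (-0.52) + (+0.449) + (-0.23) = -3.257 W/m²/K.
ΔT = −F/λ = −3.69/(-3.257) = 1.13 K.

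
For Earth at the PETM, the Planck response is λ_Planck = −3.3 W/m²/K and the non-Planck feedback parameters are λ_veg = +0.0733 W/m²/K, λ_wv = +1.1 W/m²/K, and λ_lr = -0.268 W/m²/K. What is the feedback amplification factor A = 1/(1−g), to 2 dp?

Convert to gains: g_veg = 0.0733/3.3 = 0.02221; g_wv = 1.1/3.3 = 0.3333; g_lr = -0.268/3.3 = -0.08121.
Total gain g = 0.2743.
A = 1/(1 − 0.2743) = 1.38.

1.38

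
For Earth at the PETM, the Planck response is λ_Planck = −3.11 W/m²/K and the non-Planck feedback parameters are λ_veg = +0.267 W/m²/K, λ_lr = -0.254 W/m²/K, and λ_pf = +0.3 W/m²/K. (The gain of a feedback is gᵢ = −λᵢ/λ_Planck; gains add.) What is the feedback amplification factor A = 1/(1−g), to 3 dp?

Convert to gains: g_veg = 0.267/3.11 = 0.08585; g_lr = -0.254/3.11 = -0.08167; g_pf = 0.3/3.11 = 0.09646.
Total gain g = 0.10064.
A = 1/(1 − 0.10064) = 1.112.

1.112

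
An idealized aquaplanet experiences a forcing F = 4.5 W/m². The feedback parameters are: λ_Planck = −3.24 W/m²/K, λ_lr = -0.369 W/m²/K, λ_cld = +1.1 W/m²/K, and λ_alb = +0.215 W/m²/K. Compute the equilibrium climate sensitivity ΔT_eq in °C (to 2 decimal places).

Net feedback parameter λ = (−3.24) + (-0.369) + (+1.1) + (+0.215) = -2.294 W/m²/K.
ΔT = −F/λ = −4.5/(-2.294) = 1.96 °C.

1.96 °C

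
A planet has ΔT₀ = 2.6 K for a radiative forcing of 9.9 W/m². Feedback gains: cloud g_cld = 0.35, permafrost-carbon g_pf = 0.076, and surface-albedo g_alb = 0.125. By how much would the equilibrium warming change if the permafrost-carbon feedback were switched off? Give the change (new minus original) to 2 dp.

Original: g = 0.551, ΔT = 2.6/(1−0.551) = 5.7906 K.
Without permafrost-carbon: g' = 0.475, ΔT' = 2.6/(1−0.475) = 4.9524 K.
Change = 4.9524 − 5.7906 = -0.84 K.

-0.84 K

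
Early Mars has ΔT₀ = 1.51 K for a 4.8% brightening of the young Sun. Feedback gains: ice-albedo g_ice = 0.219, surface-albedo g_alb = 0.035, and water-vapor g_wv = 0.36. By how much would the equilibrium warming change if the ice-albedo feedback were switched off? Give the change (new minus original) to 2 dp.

-1.42 K

Original: g = 0.614, ΔT = 1.51/(1−0.614) = 3.9119 K.
Without ice-albedo: g' = 0.395, ΔT' = 1.51/(1−0.395) = 2.4959 K.
Change = 2.4959 − 3.9119 = -1.42 K.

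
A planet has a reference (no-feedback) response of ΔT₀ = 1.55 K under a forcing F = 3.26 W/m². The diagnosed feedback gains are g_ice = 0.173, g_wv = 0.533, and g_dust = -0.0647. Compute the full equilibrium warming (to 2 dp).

4.32 K

Total gain g = 0.173 + 0.533 − 0.0647 = 0.6413.
Amplification A = 1/(1 − 0.6413) = 2.788.
ΔT = 1.55 × 2.788 = 4.32 K.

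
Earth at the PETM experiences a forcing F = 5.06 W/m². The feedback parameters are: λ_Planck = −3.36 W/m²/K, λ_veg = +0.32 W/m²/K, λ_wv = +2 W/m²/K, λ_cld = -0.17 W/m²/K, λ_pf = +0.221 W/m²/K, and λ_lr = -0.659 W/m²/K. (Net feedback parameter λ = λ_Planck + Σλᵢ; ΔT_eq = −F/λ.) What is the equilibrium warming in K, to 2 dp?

Net feedback parameter λ = (−3.36) + (+0.32) + (+2) + (-0.17) + (+0.221) + (-0.659) = -1.648 W/m²/K.
ΔT = −F/λ = −5.06/(-1.648) = 3.07 K.

3.07 K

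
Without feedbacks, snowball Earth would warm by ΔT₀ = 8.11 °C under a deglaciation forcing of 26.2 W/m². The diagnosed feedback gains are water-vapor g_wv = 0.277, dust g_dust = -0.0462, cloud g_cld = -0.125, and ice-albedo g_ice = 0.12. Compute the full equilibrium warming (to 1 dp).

10.5 °C

Total gain g = 0.277 − 0.0462 − 0.125 + 0.12 = 0.2258.
Amplification A = 1/(1 − 0.2258) = 1.292.
ΔT = 8.11 × 1.292 = 10.5 °C.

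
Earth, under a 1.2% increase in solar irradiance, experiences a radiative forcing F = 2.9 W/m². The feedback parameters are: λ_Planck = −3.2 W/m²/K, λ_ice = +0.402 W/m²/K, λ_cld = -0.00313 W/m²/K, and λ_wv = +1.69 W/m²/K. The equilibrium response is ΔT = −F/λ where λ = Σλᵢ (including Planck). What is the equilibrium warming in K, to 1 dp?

Net feedback parameter λ = (−3.2) + (+0.402) + (-0.00313) + (+1.69) = -1.11113 W/m²/K.
ΔT = −F/λ = −2.9/(-1.11113) = 2.6 K.

2.6 K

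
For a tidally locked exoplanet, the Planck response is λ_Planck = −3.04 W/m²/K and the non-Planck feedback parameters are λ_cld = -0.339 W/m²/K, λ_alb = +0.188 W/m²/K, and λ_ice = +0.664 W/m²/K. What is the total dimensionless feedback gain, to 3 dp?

Convert to gains: g_cld = -0.339/3.04 = -0.1115; g_alb = 0.188/3.04 = 0.06184; g_ice = 0.664/3.04 = 0.2184.
Total gain g = 0.16874.

0.169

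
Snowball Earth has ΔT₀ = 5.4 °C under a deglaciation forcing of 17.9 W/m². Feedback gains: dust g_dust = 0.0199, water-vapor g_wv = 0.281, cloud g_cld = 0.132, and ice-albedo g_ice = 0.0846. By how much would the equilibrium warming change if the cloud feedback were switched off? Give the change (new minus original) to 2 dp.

Original: g = 0.5175, ΔT = 5.4/(1−0.5175) = 11.1917 °C.
Without cloud: g' = 0.3855, ΔT' = 5.4/(1−0.3855) = 8.7876 °C.
Change = 8.7876 − 11.1917 = -2.40 °C.

-2.40 °C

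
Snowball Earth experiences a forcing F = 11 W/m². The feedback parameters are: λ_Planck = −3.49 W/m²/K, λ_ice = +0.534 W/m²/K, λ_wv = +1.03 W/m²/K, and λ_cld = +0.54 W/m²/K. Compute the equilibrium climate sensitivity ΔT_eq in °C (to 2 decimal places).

7.94 °C

Net feedback parameter λ = (−3.49) + (+0.534) + (+1.03) + (+0.54) = -1.386 W/m²/K.
ΔT = −F/λ = −11/(-1.386) = 7.94 °C.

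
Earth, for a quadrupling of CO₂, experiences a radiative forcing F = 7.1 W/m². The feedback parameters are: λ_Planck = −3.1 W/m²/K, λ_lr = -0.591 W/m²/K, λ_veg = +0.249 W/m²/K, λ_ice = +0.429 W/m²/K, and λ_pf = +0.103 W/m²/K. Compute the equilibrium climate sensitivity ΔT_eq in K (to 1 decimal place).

Net feedback parameter λ = (−3.1) + (-0.591) + (+0.249) + (+0.429) + (+0.103) = -2.91 W/m²/K.
ΔT = −F/λ = −7.1/(-2.91) = 2.4 K.

2.4 K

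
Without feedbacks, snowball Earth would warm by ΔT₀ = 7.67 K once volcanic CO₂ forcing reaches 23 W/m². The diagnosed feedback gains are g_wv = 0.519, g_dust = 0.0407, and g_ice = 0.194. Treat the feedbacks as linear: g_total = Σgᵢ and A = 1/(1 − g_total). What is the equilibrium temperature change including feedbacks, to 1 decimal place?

31.1 K

Total gain g = 0.519 + 0.0407 + 0.194 = 0.7537.
Amplification A = 1/(1 − 0.7537) = 4.06.
ΔT = 7.67 × 4.06 = 31.1 K.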